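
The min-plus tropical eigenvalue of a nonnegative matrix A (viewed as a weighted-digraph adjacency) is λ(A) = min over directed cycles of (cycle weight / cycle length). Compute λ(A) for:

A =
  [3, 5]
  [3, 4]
λ(A) = 3

Enumerate directed cycles and compute their means (weight / length). Sample:
  cycle 0 → 0: weight = 3, length = 1, mean = 3/1 ≈ 3.000
  cycle 1 → 1: weight = 4, length = 1, mean = 4/1 ≈ 4.000
  cycle 0 → 1 → 0: weight = 8, length = 2, mean = 8/2 ≈ 4.000
  cycle 1 → 0 → 1: weight = 8, length = 2, mean = 8/2 ≈ 4.000
Minimum mean = 3.000, attained e.g. along the cycle 0 → 0 with weight 3 and length 1. So λ(A) = 3/1 = 3.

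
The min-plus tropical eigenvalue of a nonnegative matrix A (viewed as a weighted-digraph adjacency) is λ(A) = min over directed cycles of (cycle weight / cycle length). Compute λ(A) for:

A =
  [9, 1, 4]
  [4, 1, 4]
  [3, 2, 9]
λ(A) = 1

Enumerate directed cycles and compute their means (weight / length). Sample:
  cycle 0 → 0: weight = 9, length = 1, mean = 9/1 ≈ 9.000
  cycle 1 → 1: weight = 1, length = 1, mean = 1/1 ≈ 1.000
  cycle 2 → 2: weight = 9, length = 1, mean = 9/1 ≈ 9.000
  cycle 0 → 1 → 0: weight = 5, length = 2, mean = 5/2 ≈ 2.500
  cycle 0 → 2 → 0: weight = 7, length = 2, mean = 7/2 ≈ 3.500
  cycle 1 → 0 → 1: weight = 5, length = 2, mean = 5/2 ≈ 2.500
Minimum mean = 1.000, attained e.g. along the cycle 1 → 1 with weight 1 and length 1. So λ(A) = 1/1 = 1.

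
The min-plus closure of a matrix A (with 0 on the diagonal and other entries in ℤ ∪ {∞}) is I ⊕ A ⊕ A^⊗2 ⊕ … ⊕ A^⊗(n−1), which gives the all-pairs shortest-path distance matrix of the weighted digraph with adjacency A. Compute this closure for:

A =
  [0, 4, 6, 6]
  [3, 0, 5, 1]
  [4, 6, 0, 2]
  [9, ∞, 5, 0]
Closure =
  [0, 4, 6, 5]
  [3, 0, 5, 1]
  [4, 6, 0, 2]
  [9, 11, 5, 0]

This is the Floyd-Warshall all-pairs shortest-path computation. For each intermediate vertex k = 0, 1, …, 3, update dist[i][j] ← min(dist[i][j], dist[i][k] + dist[k][j]). The final matrix gives, for each (i, j), the minimum total weight of any directed path from i to j (possibly empty when i = j).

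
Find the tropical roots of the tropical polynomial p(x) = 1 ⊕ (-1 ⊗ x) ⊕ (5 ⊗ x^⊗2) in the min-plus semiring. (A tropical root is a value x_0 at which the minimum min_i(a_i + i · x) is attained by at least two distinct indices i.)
Roots: {-6, 2}

Each tropical root is a break point of the lower envelope of the lines y = a_i + i · x (there are 3 lines, with slopes 0, 1, ..., 2). Only the lines that attain the minimum somewhere contribute to roots; other lines are dominated. Here the surviving (envelope) indices are i = 2, i = 1, i = 0.
Intersections between consecutive envelope lines give the roots: for adjacent envelope indices i < j the intersection is x = (a_i − a_j) / (j − i). Reading off the sorted break points: {-6, 2}.
Verification: at each break x_0, at least two indices attain the minimum of min_i(a_i + i · x_0).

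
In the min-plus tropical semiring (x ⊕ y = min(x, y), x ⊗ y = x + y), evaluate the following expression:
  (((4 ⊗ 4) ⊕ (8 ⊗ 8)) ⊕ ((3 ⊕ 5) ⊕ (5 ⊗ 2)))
(((4 ⊗ 4) ⊕ (8 ⊗ 8)) ⊕ ((3 ⊕ 5) ⊕ (5 ⊗ 2))) = 3

Expand innermost to outermost. Recall ⊕ takes the minimum of its arguments and ⊗ takes their sum. Working out the expression (((4 ⊗ 4) ⊕ (8 ⊗ 8)) ⊕ ((3 ⊕ 5) ⊕ (5 ⊗ 2))) gives 3.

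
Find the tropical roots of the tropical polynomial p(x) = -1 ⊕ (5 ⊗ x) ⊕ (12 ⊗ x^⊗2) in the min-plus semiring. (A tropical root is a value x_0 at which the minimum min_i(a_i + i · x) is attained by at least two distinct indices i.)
Roots: {-7, -6}

Each tropical root is a break point of the lower envelope of the lines y = a_i + i · x (there are 3 lines, with slopes 0, 1, ..., 2). Only the lines that attain the minimum somewhere contribute to roots; other lines are dominated. Here the surviving (envelope) indices are i = 2, i = 1, i = 0.
Intersections between consecutive envelope lines give the roots: for adjacent envelope indices i < j the intersection is x = (a_i − a_j) / (j − i). Reading off the sorted break points: {-7, -6}.
Verification: at each break x_0, at least two indices attain the minimum of min_i(a_i + i · x_0).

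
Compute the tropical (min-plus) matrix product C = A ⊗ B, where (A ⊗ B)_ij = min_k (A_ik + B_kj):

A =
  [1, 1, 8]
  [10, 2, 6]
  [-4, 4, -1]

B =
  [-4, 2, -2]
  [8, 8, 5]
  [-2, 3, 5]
A ⊗ B =
  [-3, 3, -1]
  [4, 9, 7]
  [-8, -2, -6]

Apply the min-plus product entry-by-entry:
  C[0][0] = min over k of (A[0][0] + B[0][0] = 1 + -4 = -3, A[0][1] + B[1][0] = 1 + 8 = 9, A[0][2] + B[2][0] = 8 + -2 = 6) = -3 (attained at k = 0)
  C[0][1] = min over k of (A[0][0] + B[0][1] = 1 + 2 = 3, A[0][1] + B[1][1] = 1 + 8 = 9, A[0][2] + B[2][1] = 8 + 3 = 11) = 3 (attained at k = 0)
  C[0][2] = min over k of (A[0][0] + B[0][2] = 1 + -2 = -1, A[0][1] + B[1][2] = 1 + 5 = 6, A[0][2] + B[2][2] = 8 + 5 = 13) = -1 (attained at k = 0)
  C[1][0] = min over k of (A[1][0] + B[0][0] = 10 + -4 = 6, A[1][1] + B[1][0] = 2 + 8 = 10, A[1][2] + B[2][0] = 6 + -2 = 4) = 4 (attained at k = 2)
  C[1][1] = min over k of (A[1][0] + B[0][1] = 10 + 2 = 12, A[1][1] + B[1][1] = 2 + 8 = 10, A[1][2] + B[2][1] = 6 + 3 = 9) = 9 (attained at k = 2)
  C[1][2] = min over k of (A[1][0] + B[0][2] = 10 + -2 = 8, A[1][1] + B[1][2] = 2 + 5 = 7, A[1][2] + B[2][2] = 6 + 5 = 11) = 7 (attained at k = 1)
  C[2][0] = min over k of (A[2][0] + B[0][0] = -4 + -4 = -8, A[2][1] + B[1][0] = 4 + 8 = 12, A[2][2] + B[2][0] = -1 + -2 = -3) = -8 (attained at k = 0)
  C[2][1] = min over k of (A[2][0] + B[0][1] = -4 + 2 = -2, A[2][1] + B[1][1] = 4 + 8 = 12, A[2][2] + B[2][1] = -1 + 3 = 2) = -2 (attained at k = 0)
  C[2][2] = min over k of (A[2][0] + B[0][2] = -4 + -2 = -6, A[2][1] + B[1][2] = 4 + 5 = 9, A[2][2] + B[2][2] = -1 + 5 = 4) = -6 (attained at k = 0)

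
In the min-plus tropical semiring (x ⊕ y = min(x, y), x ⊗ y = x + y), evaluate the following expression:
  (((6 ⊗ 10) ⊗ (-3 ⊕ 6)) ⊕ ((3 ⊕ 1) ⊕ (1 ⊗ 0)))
(((6 ⊗ 10) ⊗ (-3 ⊕ 6)) ⊕ ((3 ⊕ 1) ⊕ (1 ⊗ 0))) = 1

Expand innermost to outermost. Recall ⊕ takes the minimum of its arguments and ⊗ takes their sum. Working out the expression (((6 ⊗ 10) ⊗ (-3 ⊕ 6)) ⊕ ((3 ⊕ 1) ⊕ (1 ⊗ 0))) gives 1.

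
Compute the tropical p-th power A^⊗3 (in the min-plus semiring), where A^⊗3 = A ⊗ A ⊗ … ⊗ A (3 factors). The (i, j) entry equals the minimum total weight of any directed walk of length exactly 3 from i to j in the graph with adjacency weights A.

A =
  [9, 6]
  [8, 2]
A^⊗3 =
  [16, 10]
  [12, 6]

Each entry (A^⊗3)_ij equals the minimum over all length-3 walks i = v_0 → v_1 → … → v_3 = j of Σ_t A[v_t][v_{t+1}]. For example, for (i, j) = (0, 1) we minimise over 4 possible intermediate vertex sequences; the minimum is 10, attained along the walk 0 → 1 → 1 → 1.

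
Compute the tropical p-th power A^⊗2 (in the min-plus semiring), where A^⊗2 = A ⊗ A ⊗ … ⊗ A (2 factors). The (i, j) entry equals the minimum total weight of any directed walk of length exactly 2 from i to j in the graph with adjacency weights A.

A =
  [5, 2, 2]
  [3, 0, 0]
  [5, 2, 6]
A^⊗2 =
  [5, 2, 2]
  [3, 0, 0]
  [5, 2, 2]

Each entry (A^⊗2)_ij equals the minimum over all length-2 walks i = v_0 → v_1 → … → v_2 = j of Σ_t A[v_t][v_{t+1}]. For example, for (i, j) = (0, 2) we minimise over 3 possible intermediate vertex sequences; the minimum is 2, attained along the walk 0 → 1 → 2.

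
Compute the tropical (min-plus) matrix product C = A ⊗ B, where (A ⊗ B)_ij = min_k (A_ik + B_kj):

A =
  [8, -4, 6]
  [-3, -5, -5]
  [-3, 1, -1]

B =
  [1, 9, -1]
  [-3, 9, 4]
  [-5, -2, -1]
A ⊗ B =
  [-7, 4, 0]
  [-10, -7, -6]
  [-6, -3, -4]

Apply the min-plus product entry-by-entry:
  C[0][0] = min over k of (A[0][0] + B[0][0] = 8 + 1 = 9, A[0][1] + B[1][0] = -4 + -3 = -7, A[0][2] + B[2][0] = 6 + -5 = 1) = -7 (attained at k = 1)
  C[0][1] = min over k of (A[0][0] + B[0][1] = 8 + 9 = 17, A[0][1] + B[1][1] = -4 + 9 = 5, A[0][2] + B[2][1] = 6 + -2 = 4) = 4 (attained at k = 2)
  C[0][2] = min over k of (A[0][0] + B[0][2] = 8 + -1 = 7, A[0][1] + B[1][2] = -4 + 4 = 0, A[0][2] + B[2][2] = 6 + -1 = 5) = 0 (attained at k = 1)
  C[1][0] = min over k of (A[1][0] + B[0][0] = -3 + 1 = -2, A[1][1] + B[1][0] = -5 + -3 = -8, A[1][2] + B[2][0] = -5 + -5 = -10) = -10 (attained at k = 2)
  C[1][1] = min over k of (A[1][0] + B[0][1] = -3 + 9 = 6, A[1][1] + B[1][1] = -5 + 9 = 4, A[1][2] + B[2][1] = -5 + -2 = -7) = -7 (attained at k = 2)
  C[1][2] = min over k of (A[1][0] + B[0][2] = -3 + -1 = -4, A[1][1] + B[1][2] = -5 + 4 = -1, A[1][2] + B[2][2] = -5 + -1 = -6) = -6 (attained at k = 2)
  C[2][0] = min over k of (A[2][0] + B[0][0] = -3 + 1 = -2, A[2][1] + B[1][0] = 1 + -3 = -2, A[2][2] + B[2][0] = -1 + -5 = -6) = -6 (attained at k = 2)
  C[2][1] = min over k of (A[2][0] + B[0][1] = -3 + 9 = 6, A[2][1] + B[1][1] = 1 + 9 = 10, A[2][2] + B[2][1] = -1 + -2 = -3) = -3 (attained at k = 2)
  C[2][2] = min over k of (A[2][0] + B[0][2] = -3 + -1 = -4, A[2][1] + B[1][2] = 1 + 4 = 5, A[2][2] + B[2][2] = -1 + -1 = -2) = -4 (attained at k = 0)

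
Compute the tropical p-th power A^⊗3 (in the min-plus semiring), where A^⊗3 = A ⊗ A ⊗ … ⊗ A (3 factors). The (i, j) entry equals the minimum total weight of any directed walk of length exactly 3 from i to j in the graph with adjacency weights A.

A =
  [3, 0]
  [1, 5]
A^⊗3 =
  [4, 1]
  [2, 4]

Each entry (A^⊗3)_ij equals the minimum over all length-3 walks i = v_0 → v_1 → … → v_3 = j of Σ_t A[v_t][v_{t+1}]. For example, for (i, j) = (0, 1) we minimise over 4 possible intermediate vertex sequences; the minimum is 1, attained along the walk 0 → 1 → 0 → 1.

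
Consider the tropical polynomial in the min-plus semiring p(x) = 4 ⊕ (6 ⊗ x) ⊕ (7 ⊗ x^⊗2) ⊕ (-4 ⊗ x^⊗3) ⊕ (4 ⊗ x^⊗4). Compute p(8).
p(8) = 4

A tropical monomial a ⊗ x^⊗i evaluates to a + i · x. Evaluating each term at x = 8:
  Term 0 contributes 4 + 0 · 8 = 4
  Term 1 contributes 6 + 1 · 8 = 14
  Term 2 contributes 7 + 2 · 8 = 23
  Term 3 contributes -4 + 3 · 8 = 20
  Term 4 contributes 4 + 4 · 8 = 36
p(8) = ⊕ of these = min[4, 14, 23, 20, 36] = 4.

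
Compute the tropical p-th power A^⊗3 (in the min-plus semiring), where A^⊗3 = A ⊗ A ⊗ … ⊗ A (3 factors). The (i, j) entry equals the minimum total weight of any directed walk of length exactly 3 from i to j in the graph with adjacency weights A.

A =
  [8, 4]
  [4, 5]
A^⊗3 =
  [13, 12]
  [12, 13]

Each entry (A^⊗3)_ij equals the minimum over all length-3 walks i = v_0 → v_1 → … → v_3 = j of Σ_t A[v_t][v_{t+1}]. For example, for (i, j) = (0, 1) we minimise over 4 possible intermediate vertex sequences; the minimum is 12, attained along the walk 0 → 1 → 0 → 1.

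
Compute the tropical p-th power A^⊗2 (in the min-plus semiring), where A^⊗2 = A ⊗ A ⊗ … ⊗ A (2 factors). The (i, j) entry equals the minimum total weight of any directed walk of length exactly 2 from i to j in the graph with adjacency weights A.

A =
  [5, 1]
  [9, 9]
A^⊗2 =
  [10, 6]
  [14, 10]

Each entry (A^⊗2)_ij equals the minimum over all length-2 walks i = v_0 → v_1 → … → v_2 = j of Σ_t A[v_t][v_{t+1}]. For example, for (i, j) = (0, 1) we minimise over 2 possible intermediate vertex sequences; the minimum is 6, attained along the walk 0 → 0 → 1.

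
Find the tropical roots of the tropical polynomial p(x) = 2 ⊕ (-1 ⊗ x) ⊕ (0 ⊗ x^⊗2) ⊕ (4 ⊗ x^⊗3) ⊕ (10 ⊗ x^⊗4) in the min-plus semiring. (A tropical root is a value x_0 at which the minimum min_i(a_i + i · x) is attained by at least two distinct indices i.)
Roots: {-6, -4, -1, 3}

Each tropical root is a break point of the lower envelope of the lines y = a_i + i · x (there are 5 lines, with slopes 0, 1, ..., 4). Only the lines that attain the minimum somewhere contribute to roots; other lines are dominated. Here the surviving (envelope) indices are i = 4, i = 3, i = 2, i = 1, i = 0.
Intersections between consecutive envelope lines give the roots: for adjacent envelope indices i < j the intersection is x = (a_i − a_j) / (j − i). Reading off the sorted break points: {-6, -4, -1, 3}.
Verification: at each break x_0, at least two indices attain the minimum of min_i(a_i + i · x_0).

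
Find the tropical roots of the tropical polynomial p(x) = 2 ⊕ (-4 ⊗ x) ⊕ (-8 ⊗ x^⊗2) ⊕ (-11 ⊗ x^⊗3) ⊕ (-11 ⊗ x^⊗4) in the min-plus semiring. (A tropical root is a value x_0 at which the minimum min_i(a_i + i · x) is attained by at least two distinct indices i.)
Roots: {0, 3, 4, 6}

Each tropical root is a break point of the lower envelope of the lines y = a_i + i · x (there are 5 lines, with slopes 0, 1, ..., 4). Only the lines that attain the minimum somewhere contribute to roots; other lines are dominated. Here the surviving (envelope) indices are i = 4, i = 3, i = 2, i = 1, i = 0.
Intersections between consecutive envelope lines give the roots: for adjacent envelope indices i < j the intersection is x = (a_i − a_j) / (j − i). Reading off the sorted break points: {0, 3, 4, 6}.
Verification: at each break x_0, at least two indices attain the minimum of min_i(a_i + i · x_0).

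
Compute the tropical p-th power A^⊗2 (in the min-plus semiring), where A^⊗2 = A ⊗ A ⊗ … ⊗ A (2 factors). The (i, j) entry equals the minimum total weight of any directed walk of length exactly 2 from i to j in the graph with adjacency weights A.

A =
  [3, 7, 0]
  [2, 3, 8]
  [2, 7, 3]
A^⊗2 =
  [2, 7, 3]
  [5, 6, 2]
  [5, 9, 2]

Each entry (A^⊗2)_ij equals the minimum over all length-2 walks i = v_0 → v_1 → … → v_2 = j of Σ_t A[v_t][v_{t+1}]. For example, for (i, j) = (0, 2) we minimise over 3 possible intermediate vertex sequences; the minimum is 3, attained along the walk 0 → 0 → 2.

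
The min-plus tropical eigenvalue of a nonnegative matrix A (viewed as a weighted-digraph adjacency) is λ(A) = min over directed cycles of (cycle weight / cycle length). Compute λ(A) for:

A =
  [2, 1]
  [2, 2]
λ(A) = 3/2

Enumerate directed cycles and compute their means (weight / length). Sample:
  cycle 0 → 0: weight = 2, length = 1, mean = 2/1 ≈ 2.000
  cycle 1 → 1: weight = 2, length = 1, mean = 2/1 ≈ 2.000
  cycle 0 → 1 → 0: weight = 3, length = 2, mean = 3/2 ≈ 1.500
  cycle 1 → 0 → 1: weight = 3, length = 2, mean = 3/2 ≈ 1.500
Minimum mean = 1.500, attained e.g. along the cycle 0 → 1 → 0 with weight 3 and length 2. So λ(A) = 3/2 = 3/2.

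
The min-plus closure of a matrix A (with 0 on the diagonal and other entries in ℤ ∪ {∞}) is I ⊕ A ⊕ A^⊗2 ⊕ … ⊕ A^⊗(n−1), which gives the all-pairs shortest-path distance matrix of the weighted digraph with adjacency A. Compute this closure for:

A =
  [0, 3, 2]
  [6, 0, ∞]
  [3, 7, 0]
Closure =
  [0, 3, 2]
  [6, 0, 8]
  [3, 6, 0]

This is the Floyd-Warshall all-pairs shortest-path computation. For each intermediate vertex k = 0, 1, …, 2, update dist[i][j] ← min(dist[i][j], dist[i][k] + dist[k][j]). The final matrix gives, for each (i, j), the minimum total weight of any directed path from i to j (possibly empty when i = j).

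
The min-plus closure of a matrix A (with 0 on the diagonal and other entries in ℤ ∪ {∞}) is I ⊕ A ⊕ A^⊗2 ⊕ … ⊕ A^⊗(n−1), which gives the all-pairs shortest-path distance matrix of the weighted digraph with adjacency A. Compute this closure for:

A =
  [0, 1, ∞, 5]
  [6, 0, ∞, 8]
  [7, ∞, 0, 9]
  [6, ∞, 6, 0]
Closure =
  [0, 1, 11, 5]
  [6, 0, 14, 8]
  [7, 8, 0, 9]
  [6, 7, 6, 0]

This is the Floyd-Warshall all-pairs shortest-path computation. For each intermediate vertex k = 0, 1, …, 3, update dist[i][j] ← min(dist[i][j], dist[i][k] + dist[k][j]). The final matrix gives, for each (i, j), the minimum total weight of any directed path from i to j (possibly empty when i = j).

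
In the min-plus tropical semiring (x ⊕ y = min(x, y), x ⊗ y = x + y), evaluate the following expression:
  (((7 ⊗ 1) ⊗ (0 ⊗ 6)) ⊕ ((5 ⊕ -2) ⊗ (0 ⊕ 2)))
(((7 ⊗ 1) ⊗ (0 ⊗ 6)) ⊕ ((5 ⊕ -2) ⊗ (0 ⊕ 2))) = -2

Expand innermost to outermost. Recall ⊕ takes the minimum of its arguments and ⊗ takes their sum. Working out the expression (((7 ⊗ 1) ⊗ (0 ⊗ 6)) ⊕ ((5 ⊕ -2) ⊗ (0 ⊕ 2))) gives -2.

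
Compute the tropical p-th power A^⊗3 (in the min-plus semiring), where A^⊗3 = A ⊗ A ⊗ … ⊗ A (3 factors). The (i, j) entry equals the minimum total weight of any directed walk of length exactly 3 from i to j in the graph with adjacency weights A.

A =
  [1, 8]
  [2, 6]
A^⊗3 =
  [3, 10]
  [4, 11]

Each entry (A^⊗3)_ij equals the minimum over all length-3 walks i = v_0 → v_1 → … → v_3 = j of Σ_t A[v_t][v_{t+1}]. For example, for (i, j) = (0, 1) we minimise over 4 possible intermediate vertex sequences; the minimum is 10, attained along the walk 0 → 0 → 0 → 1.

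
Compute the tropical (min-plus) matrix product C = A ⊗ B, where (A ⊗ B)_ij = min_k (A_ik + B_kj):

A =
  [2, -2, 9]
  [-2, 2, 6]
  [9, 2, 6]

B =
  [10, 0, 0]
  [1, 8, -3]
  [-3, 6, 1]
A ⊗ B =
  [-1, 2, -5]
  [3, -2, -2]
  [3, 9, -1]

Apply the min-plus product entry-by-entry:
  C[0][0] = min over k of (A[0][0] + B[0][0] = 2 + 10 = 12, A[0][1] + B[1][0] = -2 + 1 = -1, A[0][2] + B[2][0] = 9 + -3 = 6) = -1 (attained at k = 1)
  C[0][1] = min over k of (A[0][0] + B[0][1] = 2 + 0 = 2, A[0][1] + B[1][1] = -2 + 8 = 6, A[0][2] + B[2][1] = 9 + 6 = 15) = 2 (attained at k = 0)
  C[0][2] = min over k of (A[0][0] + B[0][2] = 2 + 0 = 2, A[0][1] + B[1][2] = -2 + -3 = -5, A[0][2] + B[2][2] = 9 + 1 = 10) = -5 (attained at k = 1)
  C[1][0] = min over k of (A[1][0] + B[0][0] = -2 + 10 = 8, A[1][1] + B[1][0] = 2 + 1 = 3, A[1][2] + B[2][0] = 6 + -3 = 3) = 3 (attained at k = 1)
  C[1][1] = min over k of (A[1][0] + B[0][1] = -2 + 0 = -2, A[1][1] + B[1][1] = 2 + 8 = 10, A[1][2] + B[2][1] = 6 + 6 = 12) = -2 (attained at k = 0)
  C[1][2] = min over k of (A[1][0] + B[0][2] = -2 + 0 = -2, A[1][1] + B[1][2] = 2 + -3 = -1, A[1][2] + B[2][2] = 6 + 1 = 7) = -2 (attained at k = 0)
  C[2][0] = min over k of (A[2][0] + B[0][0] = 9 + 10 = 19, A[2][1] + B[1][0] = 2 + 1 = 3, A[2][2] + B[2][0] = 6 + -3 = 3) = 3 (attained at k = 1)
  C[2][1] = min over k of (A[2][0] + B[0][1] = 9 + 0 = 9, A[2][1] + B[1][1] = 2 + 8 = 10, A[2][2] + B[2][1] = 6 + 6 = 12) = 9 (attained at k = 0)
  C[2][2] = min over k of (A[2][0] + B[0][2] = 9 + 0 = 9, A[2][1] + B[1][2] = 2 + -3 = -1, A[2][2] + B[2][2] = 6 + 1 = 7) = -1 (attained at k = 1)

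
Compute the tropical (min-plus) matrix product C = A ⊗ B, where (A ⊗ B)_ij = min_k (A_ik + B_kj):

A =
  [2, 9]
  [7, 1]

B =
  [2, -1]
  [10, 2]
A ⊗ B =
  [4, 1]
  [9, 3]

Apply the min-plus product entry-by-entry:
  C[0][0] = min over k of (A[0][0] + B[0][0] = 2 + 2 = 4, A[0][1] + B[1][0] = 9 + 10 = 19) = 4 (attained at k = 0)
  C[0][1] = min over k of (A[0][0] + B[0][1] = 2 + -1 = 1, A[0][1] + B[1][1] = 9 + 2 = 11) = 1 (attained at k = 0)
  C[1][0] = min over k of (A[1][0] + B[0][0] = 7 + 2 = 9, A[1][1] + B[1][0] = 1 + 10 = 11) = 9 (attained at k = 0)
  C[1][1] = min over k of (A[1][0] + B[0][1] = 7 + -1 = 6, A[1][1] + B[1][1] = 1 + 2 = 3) = 3 (attained at k = 1)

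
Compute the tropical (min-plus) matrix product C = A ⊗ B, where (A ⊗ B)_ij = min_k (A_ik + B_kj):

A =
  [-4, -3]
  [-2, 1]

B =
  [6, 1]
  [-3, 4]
A ⊗ B =
  [-6, -3]
  [-2, -1]

Apply the min-plus product entry-by-entry:
  C[0][0] = min over k of (A[0][0] + B[0][0] = -4 + 6 = 2, A[0][1] + B[1][0] = -3 + -3 = -6) = -6 (attained at k = 1)
  C[0][1] = min over k of (A[0][0] + B[0][1] = -4 + 1 = -3, A[0][1] + B[1][1] = -3 + 4 = 1) = -3 (attained at k = 0)
  C[1][0] = min over k of (A[1][0] + B[0][0] = -2 + 6 = 4, A[1][1] + B[1][0] = 1 + -3 = -2) = -2 (attained at k = 1)
  C[1][1] = min over k of (A[1][0] + B[0][1] = -2 + 1 = -1, A[1][1] + B[1][1] = 1 + 4 = 5) = -1 (attained at k = 0)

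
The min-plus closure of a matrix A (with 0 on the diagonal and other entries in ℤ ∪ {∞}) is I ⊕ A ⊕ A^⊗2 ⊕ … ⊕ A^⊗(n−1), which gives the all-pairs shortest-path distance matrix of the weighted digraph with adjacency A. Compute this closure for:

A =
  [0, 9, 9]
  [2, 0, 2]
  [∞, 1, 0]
Closure =
  [0, 9, 9]
  [2, 0, 2]
  [3, 1, 0]

This is the Floyd-Warshall all-pairs shortest-path computation. For each intermediate vertex k = 0, 1, …, 2, update dist[i][j] ← min(dist[i][j], dist[i][k] + dist[k][j]). The final matrix gives, for each (i, j), the minimum total weight of any directed path from i to j (possibly empty when i = j).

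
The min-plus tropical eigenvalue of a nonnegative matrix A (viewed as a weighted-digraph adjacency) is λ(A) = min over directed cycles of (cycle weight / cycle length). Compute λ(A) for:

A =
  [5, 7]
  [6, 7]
λ(A) = 5

Enumerate directed cycles and compute their means (weight / length). Sample:
  cycle 0 → 0: weight = 5, length = 1, mean = 5/1 ≈ 5.000
  cycle 1 → 1: weight = 7, length = 1, mean = 7/1 ≈ 7.000
  cycle 0 → 1 → 0: weight = 13, length = 2, mean = 13/2 ≈ 6.500
  cycle 1 → 0 → 1: weight = 13, length = 2, mean = 13/2 ≈ 6.500
Minimum mean = 5.000, attained e.g. along the cycle 0 → 0 with weight 5 and length 1. So λ(A) = 5/1 = 5.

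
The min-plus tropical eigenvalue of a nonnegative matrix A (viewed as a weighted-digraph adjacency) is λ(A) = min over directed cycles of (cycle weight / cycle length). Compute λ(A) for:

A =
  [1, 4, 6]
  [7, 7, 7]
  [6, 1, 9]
λ(A) = 1

Enumerate directed cycles and compute their means (weight / length). Sample:
  cycle 0 → 0: weight = 1, length = 1, mean = 1/1 ≈ 1.000
  cycle 1 → 1: weight = 7, length = 1, mean = 7/1 ≈ 7.000
  cycle 2 → 2: weight = 9, length = 1, mean = 9/1 ≈ 9.000
  cycle 0 → 1 → 0: weight = 11, length = 2, mean = 11/2 ≈ 5.500
  cycle 0 → 2 → 0: weight = 12, length = 2, mean = 12/2 ≈ 6.000
  cycle 1 → 0 → 1: weight = 11, length = 2, mean = 11/2 ≈ 5.500
Minimum mean = 1.000, attained e.g. along the cycle 0 → 0 with weight 1 and length 1. So λ(A) = 1/1 = 1.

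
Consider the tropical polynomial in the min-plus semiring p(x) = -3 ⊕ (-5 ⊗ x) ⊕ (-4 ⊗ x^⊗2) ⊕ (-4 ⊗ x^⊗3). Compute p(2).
p(2) = -3

A tropical monomial a ⊗ x^⊗i evaluates to a + i · x. Evaluating each term at x = 2:
  Term 0 contributes -3 + 0 · 2 = -3
  Term 1 contributes -5 + 1 · 2 = -3
  Term 2 contributes -4 + 2 · 2 = 0
  Term 3 contributes -4 + 3 · 2 = 2
p(2) = ⊕ of these = min[-3, -3, 0, 2] = -3.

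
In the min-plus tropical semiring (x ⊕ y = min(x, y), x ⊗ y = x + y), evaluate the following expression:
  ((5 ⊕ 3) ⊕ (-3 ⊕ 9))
((5 ⊕ 3) ⊕ (-3 ⊕ 9)) = -3

Expand innermost to outermost. Recall ⊕ takes the minimum of its arguments and ⊗ takes their sum. Working out the expression ((5 ⊕ 3) ⊕ (-3 ⊕ 9)) gives -3.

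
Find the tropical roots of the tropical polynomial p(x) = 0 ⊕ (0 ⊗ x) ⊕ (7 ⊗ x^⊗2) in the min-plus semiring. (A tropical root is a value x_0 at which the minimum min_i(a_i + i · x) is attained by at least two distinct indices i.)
Roots: {-7, 0}

Each tropical root is a break point of the lower envelope of the lines y = a_i + i · x (there are 3 lines, with slopes 0, 1, ..., 2). Only the lines that attain the minimum somewhere contribute to roots; other lines are dominated. Here the surviving (envelope) indices are i = 2, i = 1, i = 0.
Intersections between consecutive envelope lines give the roots: for adjacent envelope indices i < j the intersection is x = (a_i − a_j) / (j − i). Reading off the sorted break points: {-7, 0}.
Verification: at each break x_0, at least two indices attain the minimum of min_i(a_i + i · x_0).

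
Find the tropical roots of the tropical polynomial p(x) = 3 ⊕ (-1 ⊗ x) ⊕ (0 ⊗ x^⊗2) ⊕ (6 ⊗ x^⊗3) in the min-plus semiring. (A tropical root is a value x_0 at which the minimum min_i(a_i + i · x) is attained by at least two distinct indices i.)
Roots: {-6, -1, 4}

Each tropical root is a break point of the lower envelope of the lines y = a_i + i · x (there are 4 lines, with slopes 0, 1, ..., 3). Only the lines that attain the minimum somewhere contribute to roots; other lines are dominated. Here the surviving (envelope) indices are i = 3, i = 2, i = 1, i = 0.
Intersections between consecutive envelope lines give the roots: for adjacent envelope indices i < j the intersection is x = (a_i − a_j) / (j − i). Reading off the sorted break points: {-6, -1, 4}.
Verification: at each break x_0, at least two indices attain the minimum of min_i(a_i + i · x_0).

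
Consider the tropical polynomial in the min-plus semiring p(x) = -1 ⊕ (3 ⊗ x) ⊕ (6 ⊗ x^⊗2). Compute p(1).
p(1) = -1

A tropical monomial a ⊗ x^⊗i evaluates to a + i · x. Evaluating each term at x = 1:
  Term 0 contributes -1 + 0 · 1 = -1
  Term 1 contributes 3 + 1 · 1 = 4
  Term 2 contributes 6 + 2 · 1 = 8
p(1) = ⊕ of these = min[-1, 4, 8] = -1.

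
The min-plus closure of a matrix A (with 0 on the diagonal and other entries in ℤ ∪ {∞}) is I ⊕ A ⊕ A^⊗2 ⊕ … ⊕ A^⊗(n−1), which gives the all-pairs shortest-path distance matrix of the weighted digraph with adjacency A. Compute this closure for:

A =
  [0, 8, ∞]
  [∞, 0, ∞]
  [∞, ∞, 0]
Closure =
  [0, 8, ∞]
  [∞, 0, ∞]
  [∞, ∞, 0]

This is the Floyd-Warshall all-pairs shortest-path computation. For each intermediate vertex k = 0, 1, …, 2, update dist[i][j] ← min(dist[i][j], dist[i][k] + dist[k][j]). The final matrix gives, for each (i, j), the minimum total weight of any directed path from i to j (possibly empty when i = j).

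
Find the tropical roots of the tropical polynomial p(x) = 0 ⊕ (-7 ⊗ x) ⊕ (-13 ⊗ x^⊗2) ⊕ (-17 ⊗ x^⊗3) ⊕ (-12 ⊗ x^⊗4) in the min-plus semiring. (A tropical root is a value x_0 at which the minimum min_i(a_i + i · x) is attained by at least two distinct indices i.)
Roots: {-5, 4, 6, 7}

Each tropical root is a break point of the lower envelope of the lines y = a_i + i · x (there are 5 lines, with slopes 0, 1, ..., 4). Only the lines that attain the minimum somewhere contribute to roots; other lines are dominated. Here the surviving (envelope) indices are i = 4, i = 3, i = 2, i = 1, i = 0.
Intersections between consecutive envelope lines give the roots: for adjacent envelope indices i < j the intersection is x = (a_i − a_j) / (j − i). Reading off the sorted break points: {-5, 4, 6, 7}.
Verification: at each break x_0, at least two indices attain the minimum of min_i(a_i + i · x_0).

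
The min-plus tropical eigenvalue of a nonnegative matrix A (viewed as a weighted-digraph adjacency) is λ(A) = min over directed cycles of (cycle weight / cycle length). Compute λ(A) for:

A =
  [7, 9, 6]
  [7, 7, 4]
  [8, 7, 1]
λ(A) = 1

Enumerate directed cycles and compute their means (weight / length). Sample:
  cycle 0 → 0: weight = 7, length = 1, mean = 7/1 ≈ 7.000
  cycle 1 → 1: weight = 7, length = 1, mean = 7/1 ≈ 7.000
  cycle 2 → 2: weight = 1, length = 1, mean = 1/1 ≈ 1.000
  cycle 0 → 1 → 0: weight = 16, length = 2, mean = 16/2 ≈ 8.000
  cycle 0 → 2 → 0: weight = 14, length = 2, mean = 14/2 ≈ 7.000
  cycle 1 → 0 → 1: weight = 16, length = 2, mean = 16/2 ≈ 8.000
Minimum mean = 1.000, attained e.g. along the cycle 2 → 2 with weight 1 and length 1. So λ(A) = 1/1 = 1.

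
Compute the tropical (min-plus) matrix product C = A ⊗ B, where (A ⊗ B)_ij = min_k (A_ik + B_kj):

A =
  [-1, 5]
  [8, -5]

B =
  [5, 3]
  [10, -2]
A ⊗ B =
  [4, 2]
  [5, -7]

Apply the min-plus product entry-by-entry:
  C[0][0] = min over k of (A[0][0] + B[0][0] = -1 + 5 = 4, A[0][1] + B[1][0] = 5 + 10 = 15) = 4 (attained at k = 0)
  C[0][1] = min over k of (A[0][0] + B[0][1] = -1 + 3 = 2, A[0][1] + B[1][1] = 5 + -2 = 3) = 2 (attained at k = 0)
  C[1][0] = min over k of (A[1][0] + B[0][0] = 8 + 5 = 13, A[1][1] + B[1][0] = -5 + 10 = 5) = 5 (attained at k = 1)
  C[1][1] = min over k of (A[1][0] + B[0][1] = 8 + 3 = 11, A[1][1] + B[1][1] = -5 + -2 = -7) = -7 (attained at k = 1)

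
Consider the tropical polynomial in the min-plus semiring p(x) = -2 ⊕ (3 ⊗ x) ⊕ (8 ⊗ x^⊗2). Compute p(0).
p(0) = -2

A tropical monomial a ⊗ x^⊗i evaluates to a + i · x. Evaluating each term at x = 0:
  Term 0 contributes -2 + 0 · 0 = -2
  Term 1 contributes 3 + 1 · 0 = 3
  Term 2 contributes 8 + 2 · 0 = 8
p(0) = ⊕ of these = min[-2, 3, 8] = -2.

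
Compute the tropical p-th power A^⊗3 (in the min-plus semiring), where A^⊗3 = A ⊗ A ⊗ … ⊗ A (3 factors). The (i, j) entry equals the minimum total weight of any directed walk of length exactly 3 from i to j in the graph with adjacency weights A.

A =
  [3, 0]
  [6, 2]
A^⊗3 =
  [8, 4]
  [10, 6]

Each entry (A^⊗3)_ij equals the minimum over all length-3 walks i = v_0 → v_1 → … → v_3 = j of Σ_t A[v_t][v_{t+1}]. For example, for (i, j) = (0, 1) we minimise over 4 possible intermediate vertex sequences; the minimum is 4, attained along the walk 0 → 1 → 1 → 1.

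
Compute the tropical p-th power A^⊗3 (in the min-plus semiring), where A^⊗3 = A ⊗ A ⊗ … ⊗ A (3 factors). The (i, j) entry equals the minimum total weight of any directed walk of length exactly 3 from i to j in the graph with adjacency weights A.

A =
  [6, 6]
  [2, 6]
A^⊗3 =
  [14, 14]
  [10, 14]

Each entry (A^⊗3)_ij equals the minimum over all length-3 walks i = v_0 → v_1 → … → v_3 = j of Σ_t A[v_t][v_{t+1}]. For example, for (i, j) = (0, 1) we minimise over 4 possible intermediate vertex sequences; the minimum is 14, attained along the walk 0 → 1 → 0 → 1.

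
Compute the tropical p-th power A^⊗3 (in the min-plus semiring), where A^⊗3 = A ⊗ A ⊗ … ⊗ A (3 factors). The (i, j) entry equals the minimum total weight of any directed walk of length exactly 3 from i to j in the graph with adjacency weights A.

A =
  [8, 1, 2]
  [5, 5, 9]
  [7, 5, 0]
A^⊗3 =
  [9, 7, 2]
  [11, 11, 7]
  [7, 5, 0]

Each entry (A^⊗3)_ij equals the minimum over all length-3 walks i = v_0 → v_1 → … → v_3 = j of Σ_t A[v_t][v_{t+1}]. For example, for (i, j) = (0, 2) we minimise over 9 possible intermediate vertex sequences; the minimum is 2, attained along the walk 0 → 2 → 2 → 2.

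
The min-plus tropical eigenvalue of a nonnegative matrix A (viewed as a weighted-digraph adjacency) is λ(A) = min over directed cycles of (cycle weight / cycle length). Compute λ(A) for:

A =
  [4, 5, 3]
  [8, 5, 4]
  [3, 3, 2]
λ(A) = 2

Enumerate directed cycles and compute their means (weight / length). Sample:
  cycle 0 → 0: weight = 4, length = 1, mean = 4/1 ≈ 4.000
  cycle 1 → 1: weight = 5, length = 1, mean = 5/1 ≈ 5.000
  cycle 2 → 2: weight = 2, length = 1, mean = 2/1 ≈ 2.000
  cycle 0 → 1 → 0: weight = 13, length = 2, mean = 13/2 ≈ 6.500
  cycle 0 → 2 → 0: weight = 6, length = 2, mean = 6/2 ≈ 3.000
  cycle 1 → 0 → 1: weight = 13, length = 2, mean = 13/2 ≈ 6.500
Minimum mean = 2.000, attained e.g. along the cycle 2 → 2 with weight 2 and length 1. So λ(A) = 2/1 = 2.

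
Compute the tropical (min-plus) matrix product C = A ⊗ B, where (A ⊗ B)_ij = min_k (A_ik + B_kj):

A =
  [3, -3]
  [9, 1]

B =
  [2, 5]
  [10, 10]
A ⊗ B =
  [5, 7]
  [11, 11]

Apply the min-plus product entry-by-entry:
  C[0][0] = min over k of (A[0][0] + B[0][0] = 3 + 2 = 5, A[0][1] + B[1][0] = -3 + 10 = 7) = 5 (attained at k = 0)
  C[0][1] = min over k of (A[0][0] + B[0][1] = 3 + 5 = 8, A[0][1] + B[1][1] = -3 + 10 = 7) = 7 (attained at k = 1)
  C[1][0] = min over k of (A[1][0] + B[0][0] = 9 + 2 = 11, A[1][1] + B[1][0] = 1 + 10 = 11) = 11 (attained at k = 0)
  C[1][1] = min over k of (A[1][0] + B[0][1] = 9 + 5 = 14, A[1][1] + B[1][1] = 1 + 10 = 11) = 11 (attained at k = 1)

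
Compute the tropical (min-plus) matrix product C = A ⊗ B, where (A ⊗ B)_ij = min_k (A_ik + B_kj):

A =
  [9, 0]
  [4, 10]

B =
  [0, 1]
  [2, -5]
A ⊗ B =
  [2, -5]
  [4, 5]

Apply the min-plus product entry-by-entry:
  C[0][0] = min over k of (A[0][0] + B[0][0] = 9 + 0 = 9, A[0][1] + B[1][0] = 0 + 2 = 2) = 2 (attained at k = 1)
  C[0][1] = min over k of (A[0][0] + B[0][1] = 9 + 1 = 10, A[0][1] + B[1][1] = 0 + -5 = -5) = -5 (attained at k = 1)
  C[1][0] = min over k of (A[1][0] + B[0][0] = 4 + 0 = 4, A[1][1] + B[1][0] = 10 + 2 = 12) = 4 (attained at k = 0)
  C[1][1] = min over k of (A[1][0] + B[0][1] = 4 + 1 = 5, A[1][1] + B[1][1] = 10 + -5 = 5) = 5 (attained at k = 0)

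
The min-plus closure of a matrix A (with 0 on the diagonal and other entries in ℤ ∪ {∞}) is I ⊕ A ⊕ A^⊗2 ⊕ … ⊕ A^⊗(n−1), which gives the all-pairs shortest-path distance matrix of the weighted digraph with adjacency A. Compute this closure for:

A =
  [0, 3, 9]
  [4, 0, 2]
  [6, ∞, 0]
Closure =
  [0, 3, 5]
  [4, 0, 2]
  [6, 9, 0]

This is the Floyd-Warshall all-pairs shortest-path computation. For each intermediate vertex k = 0, 1, …, 2, update dist[i][j] ← min(dist[i][j], dist[i][k] + dist[k][j]). The final matrix gives, for each (i, j), the minimum total weight of any directed path from i to j (possibly empty when i = j).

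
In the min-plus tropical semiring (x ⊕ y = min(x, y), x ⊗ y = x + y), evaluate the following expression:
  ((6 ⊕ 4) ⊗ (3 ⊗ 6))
((6 ⊕ 4) ⊗ (3 ⊗ 6)) = 13

Expand innermost to outermost. Recall ⊕ takes the minimum of its arguments and ⊗ takes their sum. Working out the expression ((6 ⊕ 4) ⊗ (3 ⊗ 6)) gives 13.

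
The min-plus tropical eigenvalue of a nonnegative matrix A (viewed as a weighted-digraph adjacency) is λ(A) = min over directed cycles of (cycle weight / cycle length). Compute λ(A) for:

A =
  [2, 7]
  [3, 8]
λ(A) = 2

Enumerate directed cycles and compute their means (weight / length). Sample:
  cycle 0 → 0: weight = 2, length = 1, mean = 2/1 ≈ 2.000
  cycle 1 → 1: weight = 8, length = 1, mean = 8/1 ≈ 8.000
  cycle 0 → 1 → 0: weight = 10, length = 2, mean = 10/2 ≈ 5.000
  cycle 1 → 0 → 1: weight = 10, length = 2, mean = 10/2 ≈ 5.000
Minimum mean = 2.000, attained e.g. along the cycle 0 → 0 with weight 2 and length 1. So λ(A) = 2/1 = 2.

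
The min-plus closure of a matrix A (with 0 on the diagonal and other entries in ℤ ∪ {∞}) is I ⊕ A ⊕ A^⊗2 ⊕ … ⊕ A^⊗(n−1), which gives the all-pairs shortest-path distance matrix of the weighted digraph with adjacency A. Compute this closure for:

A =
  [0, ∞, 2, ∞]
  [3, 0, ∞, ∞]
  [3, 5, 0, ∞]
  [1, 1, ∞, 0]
Closure =
  [0, 7, 2, ∞]
  [3, 0, 5, ∞]
  [3, 5, 0, ∞]
  [1, 1, 3, 0]

This is the Floyd-Warshall all-pairs shortest-path computation. For each intermediate vertex k = 0, 1, …, 3, update dist[i][j] ← min(dist[i][j], dist[i][k] + dist[k][j]). The final matrix gives, for each (i, j), the minimum total weight of any directed path from i to j (possibly empty when i = j).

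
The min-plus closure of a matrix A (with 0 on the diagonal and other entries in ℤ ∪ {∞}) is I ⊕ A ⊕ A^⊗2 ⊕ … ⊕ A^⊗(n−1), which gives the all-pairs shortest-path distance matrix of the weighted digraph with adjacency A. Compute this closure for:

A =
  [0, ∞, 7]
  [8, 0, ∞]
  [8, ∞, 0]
Closure =
  [0, ∞, 7]
  [8, 0, 15]
  [8, ∞, 0]

This is the Floyd-Warshall all-pairs shortest-path computation. For each intermediate vertex k = 0, 1, …, 2, update dist[i][j] ← min(dist[i][j], dist[i][k] + dist[k][j]). The final matrix gives, for each (i, j), the minimum total weight of any directed path from i to j (possibly empty when i = j).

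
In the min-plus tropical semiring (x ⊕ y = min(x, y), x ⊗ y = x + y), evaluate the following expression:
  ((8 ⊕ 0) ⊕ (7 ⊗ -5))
((8 ⊕ 0) ⊕ (7 ⊗ -5)) = 0

Expand innermost to outermost. Recall ⊕ takes the minimum of its arguments and ⊗ takes their sum. Working out the expression ((8 ⊕ 0) ⊕ (7 ⊗ -5)) gives 0.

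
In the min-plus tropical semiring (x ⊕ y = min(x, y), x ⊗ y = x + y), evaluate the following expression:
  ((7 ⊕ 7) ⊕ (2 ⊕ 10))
((7 ⊕ 7) ⊕ (2 ⊕ 10)) = 2

Expand innermost to outermost. Recall ⊕ takes the minimum of its arguments and ⊗ takes their sum. Working out the expression ((7 ⊕ 7) ⊕ (2 ⊕ 10)) gives 2.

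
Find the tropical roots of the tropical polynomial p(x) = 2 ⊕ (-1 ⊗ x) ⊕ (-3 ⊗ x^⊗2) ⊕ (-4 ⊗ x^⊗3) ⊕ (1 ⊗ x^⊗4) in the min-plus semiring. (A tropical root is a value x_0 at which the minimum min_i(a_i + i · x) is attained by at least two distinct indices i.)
Roots: {-5, 1, 2, 3}

Each tropical root is a break point of the lower envelope of the lines y = a_i + i · x (there are 5 lines, with slopes 0, 1, ..., 4). Only the lines that attain the minimum somewhere contribute to roots; other lines are dominated. Here the surviving (envelope) indices are i = 4, i = 3, i = 2, i = 1, i = 0.
Intersections between consecutive envelope lines give the roots: for adjacent envelope indices i < j the intersection is x = (a_i − a_j) / (j − i). Reading off the sorted break points: {-5, 1, 2, 3}.
Verification: at each break x_0, at least two indices attain the minimum of min_i(a_i + i · x_0).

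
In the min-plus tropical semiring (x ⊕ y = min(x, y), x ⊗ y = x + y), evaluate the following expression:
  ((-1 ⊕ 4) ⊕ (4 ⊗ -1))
((-1 ⊕ 4) ⊕ (4 ⊗ -1)) = -1

Expand innermost to outermost. Recall ⊕ takes the minimum of its arguments and ⊗ takes their sum. Working out the expression ((-1 ⊕ 4) ⊕ (4 ⊗ -1)) gives -1.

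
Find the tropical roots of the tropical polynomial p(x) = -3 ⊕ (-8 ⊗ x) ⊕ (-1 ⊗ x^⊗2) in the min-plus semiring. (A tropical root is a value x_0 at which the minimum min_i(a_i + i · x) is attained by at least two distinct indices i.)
Roots: {-7, 5}

Each tropical root is a break point of the lower envelope of the lines y = a_i + i · x (there are 3 lines, with slopes 0, 1, ..., 2). Only the lines that attain the minimum somewhere contribute to roots; other lines are dominated. Here the surviving (envelope) indices are i = 2, i = 1, i = 0.
Intersections between consecutive envelope lines give the roots: for adjacent envelope indices i < j the intersection is x = (a_i − a_j) / (j − i). Reading off the sorted break points: {-7, 5}.
Verification: at each break x_0, at least two indices attain the minimum of min_i(a_i + i · x_0).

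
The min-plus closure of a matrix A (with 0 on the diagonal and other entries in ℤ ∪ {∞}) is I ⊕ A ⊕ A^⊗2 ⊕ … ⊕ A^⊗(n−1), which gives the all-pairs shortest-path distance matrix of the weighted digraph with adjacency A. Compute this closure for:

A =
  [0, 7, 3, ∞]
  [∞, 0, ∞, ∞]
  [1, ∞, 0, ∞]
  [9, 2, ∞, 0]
Closure =
  [0, 7, 3, ∞]
  [∞, 0, ∞, ∞]
  [1, 8, 0, ∞]
  [9, 2, 12, 0]

This is the Floyd-Warshall all-pairs shortest-path computation. For each intermediate vertex k = 0, 1, …, 3, update dist[i][j] ← min(dist[i][j], dist[i][k] + dist[k][j]). The final matrix gives, for each (i, j), the minimum total weight of any directed path from i to j (possibly empty when i = j).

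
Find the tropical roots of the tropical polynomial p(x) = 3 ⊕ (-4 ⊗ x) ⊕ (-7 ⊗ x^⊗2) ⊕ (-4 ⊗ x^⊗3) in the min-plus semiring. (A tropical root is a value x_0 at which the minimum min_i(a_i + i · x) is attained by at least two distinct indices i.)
Roots: {-3, 3, 7}

Each tropical root is a break point of the lower envelope of the lines y = a_i + i · x (there are 4 lines, with slopes 0, 1, ..., 3). Only the lines that attain the minimum somewhere contribute to roots; other lines are dominated. Here the surviving (envelope) indices are i = 3, i = 2, i = 1, i = 0.
Intersections between consecutive envelope lines give the roots: for adjacent envelope indices i < j the intersection is x = (a_i − a_j) / (j − i). Reading off the sorted break points: {-3, 3, 7}.
Verification: at each break x_0, at least two indices attain the minimum of min_i(a_i + i · x_0).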